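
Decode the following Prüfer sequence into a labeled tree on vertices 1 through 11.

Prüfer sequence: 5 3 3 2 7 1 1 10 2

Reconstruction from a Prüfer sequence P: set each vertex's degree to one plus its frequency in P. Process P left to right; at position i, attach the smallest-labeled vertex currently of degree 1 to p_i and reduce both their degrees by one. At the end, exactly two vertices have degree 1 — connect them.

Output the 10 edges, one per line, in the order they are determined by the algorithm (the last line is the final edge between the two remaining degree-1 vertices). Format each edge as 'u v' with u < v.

Initial degrees: {1:3, 2:3, 3:3, 4:1, 5:2, 6:1, 7:2, 8:1, 9:1, 10:2, 11:1}
Step 1: smallest deg-1 vertex = 4, p_1 = 5. Add edge {4,5}. Now deg[4]=0, deg[5]=1.
Step 2: smallest deg-1 vertex = 5, p_2 = 3. Add edge {3,5}. Now deg[5]=0, deg[3]=2.
Step 3: smallest deg-1 vertex = 6, p_3 = 3. Add edge {3,6}. Now deg[6]=0, deg[3]=1.
Step 4: smallest deg-1 vertex = 3, p_4 = 2. Add edge {2,3}. Now deg[3]=0, deg[2]=2.
Step 5: smallest deg-1 vertex = 8, p_5 = 7. Add edge {7,8}. Now deg[8]=0, deg[7]=1.
Step 6: smallest deg-1 vertex = 7, p_6 = 1. Add edge {1,7}. Now deg[7]=0, deg[1]=2.
Step 7: smallest deg-1 vertex = 9, p_7 = 1. Add edge {1,9}. Now deg[9]=0, deg[1]=1.
Step 8: smallest deg-1 vertex = 1, p_8 = 10. Add edge {1,10}. Now deg[1]=0, deg[10]=1.
Step 9: smallest deg-1 vertex = 10, p_9 = 2. Add edge {2,10}. Now deg[10]=0, deg[2]=1.
Final: two remaining deg-1 vertices are 2, 11. Add edge {2,11}.

Answer: 4 5
3 5
3 6
2 3
7 8
1 7
1 9
1 10
2 10
2 11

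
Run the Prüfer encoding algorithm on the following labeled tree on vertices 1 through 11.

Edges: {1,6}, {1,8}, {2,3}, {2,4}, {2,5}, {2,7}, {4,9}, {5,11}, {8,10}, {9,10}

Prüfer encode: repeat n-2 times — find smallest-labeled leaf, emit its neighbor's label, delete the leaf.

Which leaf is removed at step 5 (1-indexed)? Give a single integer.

Step 1: current leaves = {3,6,7,11}. Remove leaf 3 (neighbor: 2).
Step 2: current leaves = {6,7,11}. Remove leaf 6 (neighbor: 1).
Step 3: current leaves = {1,7,11}. Remove leaf 1 (neighbor: 8).
Step 4: current leaves = {7,8,11}. Remove leaf 7 (neighbor: 2).
Step 5: current leaves = {8,11}. Remove leaf 8 (neighbor: 10).

Answer: 8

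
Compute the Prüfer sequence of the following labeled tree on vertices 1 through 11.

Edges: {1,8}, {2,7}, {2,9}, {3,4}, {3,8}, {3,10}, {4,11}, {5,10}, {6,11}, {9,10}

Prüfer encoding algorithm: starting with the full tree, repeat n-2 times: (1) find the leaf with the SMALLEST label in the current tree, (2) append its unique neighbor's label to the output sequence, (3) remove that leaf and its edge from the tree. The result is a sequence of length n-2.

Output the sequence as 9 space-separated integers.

Answer: 8 10 11 2 9 3 10 3 4

Derivation:
Step 1: leaves = {1,5,6,7}. Remove smallest leaf 1, emit neighbor 8.
Step 2: leaves = {5,6,7,8}. Remove smallest leaf 5, emit neighbor 10.
Step 3: leaves = {6,7,8}. Remove smallest leaf 6, emit neighbor 11.
Step 4: leaves = {7,8,11}. Remove smallest leaf 7, emit neighbor 2.
Step 5: leaves = {2,8,11}. Remove smallest leaf 2, emit neighbor 9.
Step 6: leaves = {8,9,11}. Remove smallest leaf 8, emit neighbor 3.
Step 7: leaves = {9,11}. Remove smallest leaf 9, emit neighbor 10.
Step 8: leaves = {10,11}. Remove smallest leaf 10, emit neighbor 3.
Step 9: leaves = {3,11}. Remove smallest leaf 3, emit neighbor 4.
Done: 2 vertices remain (4, 11). Sequence = [8 10 11 2 9 3 10 3 4]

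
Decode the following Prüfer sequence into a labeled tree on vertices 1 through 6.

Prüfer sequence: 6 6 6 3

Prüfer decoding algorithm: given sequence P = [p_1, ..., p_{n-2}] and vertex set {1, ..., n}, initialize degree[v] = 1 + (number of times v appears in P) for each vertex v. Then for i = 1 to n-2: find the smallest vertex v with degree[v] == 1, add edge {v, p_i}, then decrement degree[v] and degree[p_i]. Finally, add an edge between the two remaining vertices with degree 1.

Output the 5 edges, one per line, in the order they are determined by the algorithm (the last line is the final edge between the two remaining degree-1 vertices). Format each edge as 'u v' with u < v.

Answer: 1 6
2 6
4 6
3 5
3 6

Derivation:
Initial degrees: {1:1, 2:1, 3:2, 4:1, 5:1, 6:4}
Step 1: smallest deg-1 vertex = 1, p_1 = 6. Add edge {1,6}. Now deg[1]=0, deg[6]=3.
Step 2: smallest deg-1 vertex = 2, p_2 = 6. Add edge {2,6}. Now deg[2]=0, deg[6]=2.
Step 3: smallest deg-1 vertex = 4, p_3 = 6. Add edge {4,6}. Now deg[4]=0, deg[6]=1.
Step 4: smallest deg-1 vertex = 5, p_4 = 3. Add edge {3,5}. Now deg[5]=0, deg[3]=1.
Final: two remaining deg-1 vertices are 3, 6. Add edge {3,6}.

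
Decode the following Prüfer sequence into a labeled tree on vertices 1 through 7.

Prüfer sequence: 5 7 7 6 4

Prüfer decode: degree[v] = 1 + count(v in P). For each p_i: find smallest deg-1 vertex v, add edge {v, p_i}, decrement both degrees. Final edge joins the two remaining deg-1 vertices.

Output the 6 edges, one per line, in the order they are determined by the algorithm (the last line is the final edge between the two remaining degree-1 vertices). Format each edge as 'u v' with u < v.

Initial degrees: {1:1, 2:1, 3:1, 4:2, 5:2, 6:2, 7:3}
Step 1: smallest deg-1 vertex = 1, p_1 = 5. Add edge {1,5}. Now deg[1]=0, deg[5]=1.
Step 2: smallest deg-1 vertex = 2, p_2 = 7. Add edge {2,7}. Now deg[2]=0, deg[7]=2.
Step 3: smallest deg-1 vertex = 3, p_3 = 7. Add edge {3,7}. Now deg[3]=0, deg[7]=1.
Step 4: smallest deg-1 vertex = 5, p_4 = 6. Add edge {5,6}. Now deg[5]=0, deg[6]=1.
Step 5: smallest deg-1 vertex = 6, p_5 = 4. Add edge {4,6}. Now deg[6]=0, deg[4]=1.
Final: two remaining deg-1 vertices are 4, 7. Add edge {4,7}.

Answer: 1 5
2 7
3 7
5 6
4 6
4 7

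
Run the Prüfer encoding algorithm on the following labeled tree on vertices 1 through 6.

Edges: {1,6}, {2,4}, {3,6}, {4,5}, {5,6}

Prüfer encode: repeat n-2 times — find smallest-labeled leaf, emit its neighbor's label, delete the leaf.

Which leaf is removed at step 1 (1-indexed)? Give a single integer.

Answer: 1

Derivation:
Step 1: current leaves = {1,2,3}. Remove leaf 1 (neighbor: 6).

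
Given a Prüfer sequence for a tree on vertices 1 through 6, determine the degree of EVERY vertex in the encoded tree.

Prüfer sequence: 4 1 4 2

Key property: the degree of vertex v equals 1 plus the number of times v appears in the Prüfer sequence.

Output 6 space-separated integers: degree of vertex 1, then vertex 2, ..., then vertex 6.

p_1 = 4: count[4] becomes 1
p_2 = 1: count[1] becomes 1
p_3 = 4: count[4] becomes 2
p_4 = 2: count[2] becomes 1
Degrees (1 + count): deg[1]=1+1=2, deg[2]=1+1=2, deg[3]=1+0=1, deg[4]=1+2=3, deg[5]=1+0=1, deg[6]=1+0=1

Answer: 2 2 1 3 1 1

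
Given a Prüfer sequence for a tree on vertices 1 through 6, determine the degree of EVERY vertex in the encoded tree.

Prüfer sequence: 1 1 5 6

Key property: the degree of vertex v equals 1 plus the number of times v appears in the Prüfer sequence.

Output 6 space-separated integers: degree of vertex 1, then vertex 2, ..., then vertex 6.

Answer: 3 1 1 1 2 2

Derivation:
p_1 = 1: count[1] becomes 1
p_2 = 1: count[1] becomes 2
p_3 = 5: count[5] becomes 1
p_4 = 6: count[6] becomes 1
Degrees (1 + count): deg[1]=1+2=3, deg[2]=1+0=1, deg[3]=1+0=1, deg[4]=1+0=1, deg[5]=1+1=2, deg[6]=1+1=2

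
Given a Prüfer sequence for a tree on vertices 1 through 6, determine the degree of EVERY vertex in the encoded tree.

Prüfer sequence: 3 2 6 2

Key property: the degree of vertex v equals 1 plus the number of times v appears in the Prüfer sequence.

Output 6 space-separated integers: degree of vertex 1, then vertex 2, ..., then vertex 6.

Answer: 1 3 2 1 1 2

Derivation:
p_1 = 3: count[3] becomes 1
p_2 = 2: count[2] becomes 1
p_3 = 6: count[6] becomes 1
p_4 = 2: count[2] becomes 2
Degrees (1 + count): deg[1]=1+0=1, deg[2]=1+2=3, deg[3]=1+1=2, deg[4]=1+0=1, deg[5]=1+0=1, deg[6]=1+1=2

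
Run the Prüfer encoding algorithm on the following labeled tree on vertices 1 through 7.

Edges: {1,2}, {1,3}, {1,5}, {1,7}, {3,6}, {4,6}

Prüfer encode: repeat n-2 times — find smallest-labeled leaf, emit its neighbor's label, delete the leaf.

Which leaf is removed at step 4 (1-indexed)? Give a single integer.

Step 1: current leaves = {2,4,5,7}. Remove leaf 2 (neighbor: 1).
Step 2: current leaves = {4,5,7}. Remove leaf 4 (neighbor: 6).
Step 3: current leaves = {5,6,7}. Remove leaf 5 (neighbor: 1).
Step 4: current leaves = {6,7}. Remove leaf 6 (neighbor: 3).

Answer: 6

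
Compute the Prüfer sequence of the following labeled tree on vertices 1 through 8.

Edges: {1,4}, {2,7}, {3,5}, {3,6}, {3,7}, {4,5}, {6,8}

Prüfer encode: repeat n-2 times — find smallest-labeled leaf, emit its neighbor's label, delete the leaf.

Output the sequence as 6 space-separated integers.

Answer: 4 7 5 3 3 6

Derivation:
Step 1: leaves = {1,2,8}. Remove smallest leaf 1, emit neighbor 4.
Step 2: leaves = {2,4,8}. Remove smallest leaf 2, emit neighbor 7.
Step 3: leaves = {4,7,8}. Remove smallest leaf 4, emit neighbor 5.
Step 4: leaves = {5,7,8}. Remove smallest leaf 5, emit neighbor 3.
Step 5: leaves = {7,8}. Remove smallest leaf 7, emit neighbor 3.
Step 6: leaves = {3,8}. Remove smallest leaf 3, emit neighbor 6.
Done: 2 vertices remain (6, 8). Sequence = [4 7 5 3 3 6]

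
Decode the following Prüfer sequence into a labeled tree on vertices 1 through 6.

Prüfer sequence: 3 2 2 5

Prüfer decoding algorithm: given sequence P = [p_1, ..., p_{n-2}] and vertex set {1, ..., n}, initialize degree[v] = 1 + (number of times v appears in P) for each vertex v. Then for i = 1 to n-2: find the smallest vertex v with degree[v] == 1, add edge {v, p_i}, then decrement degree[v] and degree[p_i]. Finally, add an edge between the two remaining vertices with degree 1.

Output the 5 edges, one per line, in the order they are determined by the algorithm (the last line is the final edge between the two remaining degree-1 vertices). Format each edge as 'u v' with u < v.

Answer: 1 3
2 3
2 4
2 5
5 6

Derivation:
Initial degrees: {1:1, 2:3, 3:2, 4:1, 5:2, 6:1}
Step 1: smallest deg-1 vertex = 1, p_1 = 3. Add edge {1,3}. Now deg[1]=0, deg[3]=1.
Step 2: smallest deg-1 vertex = 3, p_2 = 2. Add edge {2,3}. Now deg[3]=0, deg[2]=2.
Step 3: smallest deg-1 vertex = 4, p_3 = 2. Add edge {2,4}. Now deg[4]=0, deg[2]=1.
Step 4: smallest deg-1 vertex = 2, p_4 = 5. Add edge {2,5}. Now deg[2]=0, deg[5]=1.
Final: two remaining deg-1 vertices are 5, 6. Add edge {5,6}.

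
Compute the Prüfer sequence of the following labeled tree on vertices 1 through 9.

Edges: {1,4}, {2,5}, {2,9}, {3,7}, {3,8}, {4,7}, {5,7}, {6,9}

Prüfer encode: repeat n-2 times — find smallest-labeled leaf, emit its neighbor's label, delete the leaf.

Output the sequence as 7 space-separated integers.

Step 1: leaves = {1,6,8}. Remove smallest leaf 1, emit neighbor 4.
Step 2: leaves = {4,6,8}. Remove smallest leaf 4, emit neighbor 7.
Step 3: leaves = {6,8}. Remove smallest leaf 6, emit neighbor 9.
Step 4: leaves = {8,9}. Remove smallest leaf 8, emit neighbor 3.
Step 5: leaves = {3,9}. Remove smallest leaf 3, emit neighbor 7.
Step 6: leaves = {7,9}. Remove smallest leaf 7, emit neighbor 5.
Step 7: leaves = {5,9}. Remove smallest leaf 5, emit neighbor 2.
Done: 2 vertices remain (2, 9). Sequence = [4 7 9 3 7 5 2]

Answer: 4 7 9 3 7 5 2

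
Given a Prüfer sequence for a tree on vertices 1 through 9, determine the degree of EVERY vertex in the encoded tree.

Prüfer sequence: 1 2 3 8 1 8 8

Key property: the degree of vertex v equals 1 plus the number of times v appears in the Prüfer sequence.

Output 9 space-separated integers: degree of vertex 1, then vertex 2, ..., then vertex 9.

p_1 = 1: count[1] becomes 1
p_2 = 2: count[2] becomes 1
p_3 = 3: count[3] becomes 1
p_4 = 8: count[8] becomes 1
p_5 = 1: count[1] becomes 2
p_6 = 8: count[8] becomes 2
p_7 = 8: count[8] becomes 3
Degrees (1 + count): deg[1]=1+2=3, deg[2]=1+1=2, deg[3]=1+1=2, deg[4]=1+0=1, deg[5]=1+0=1, deg[6]=1+0=1, deg[7]=1+0=1, deg[8]=1+3=4, deg[9]=1+0=1

Answer: 3 2 2 1 1 1 1 4 1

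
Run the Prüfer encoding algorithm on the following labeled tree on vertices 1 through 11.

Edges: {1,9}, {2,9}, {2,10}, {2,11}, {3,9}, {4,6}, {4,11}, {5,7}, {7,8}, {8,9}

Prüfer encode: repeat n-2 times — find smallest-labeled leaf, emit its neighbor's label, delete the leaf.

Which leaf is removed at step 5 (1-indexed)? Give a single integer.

Answer: 4

Derivation:
Step 1: current leaves = {1,3,5,6,10}. Remove leaf 1 (neighbor: 9).
Step 2: current leaves = {3,5,6,10}. Remove leaf 3 (neighbor: 9).
Step 3: current leaves = {5,6,10}. Remove leaf 5 (neighbor: 7).
Step 4: current leaves = {6,7,10}. Remove leaf 6 (neighbor: 4).
Step 5: current leaves = {4,7,10}. Remove leaf 4 (neighbor: 11).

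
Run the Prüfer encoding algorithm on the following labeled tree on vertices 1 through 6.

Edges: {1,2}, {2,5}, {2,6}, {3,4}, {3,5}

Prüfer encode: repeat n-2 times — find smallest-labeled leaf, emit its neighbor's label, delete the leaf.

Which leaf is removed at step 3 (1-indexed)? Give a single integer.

Answer: 3

Derivation:
Step 1: current leaves = {1,4,6}. Remove leaf 1 (neighbor: 2).
Step 2: current leaves = {4,6}. Remove leaf 4 (neighbor: 3).
Step 3: current leaves = {3,6}. Remove leaf 3 (neighbor: 5).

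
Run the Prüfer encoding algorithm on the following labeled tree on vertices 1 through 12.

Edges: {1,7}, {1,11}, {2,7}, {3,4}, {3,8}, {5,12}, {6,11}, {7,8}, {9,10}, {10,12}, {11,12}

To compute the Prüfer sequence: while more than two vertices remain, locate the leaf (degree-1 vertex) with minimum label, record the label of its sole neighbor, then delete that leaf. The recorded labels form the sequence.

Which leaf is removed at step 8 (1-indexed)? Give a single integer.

Step 1: current leaves = {2,4,5,6,9}. Remove leaf 2 (neighbor: 7).
Step 2: current leaves = {4,5,6,9}. Remove leaf 4 (neighbor: 3).
Step 3: current leaves = {3,5,6,9}. Remove leaf 3 (neighbor: 8).
Step 4: current leaves = {5,6,8,9}. Remove leaf 5 (neighbor: 12).
Step 5: current leaves = {6,8,9}. Remove leaf 6 (neighbor: 11).
Step 6: current leaves = {8,9}. Remove leaf 8 (neighbor: 7).
Step 7: current leaves = {7,9}. Remove leaf 7 (neighbor: 1).
Step 8: current leaves = {1,9}. Remove leaf 1 (neighbor: 11).

Answer: 1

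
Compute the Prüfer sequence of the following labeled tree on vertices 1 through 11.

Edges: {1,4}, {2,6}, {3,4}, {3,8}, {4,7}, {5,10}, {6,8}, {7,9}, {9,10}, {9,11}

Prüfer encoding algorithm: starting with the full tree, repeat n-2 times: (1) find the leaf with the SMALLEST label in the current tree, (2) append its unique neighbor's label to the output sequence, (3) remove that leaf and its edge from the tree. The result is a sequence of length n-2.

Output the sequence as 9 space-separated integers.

Answer: 4 6 10 8 3 4 7 9 9

Derivation:
Step 1: leaves = {1,2,5,11}. Remove smallest leaf 1, emit neighbor 4.
Step 2: leaves = {2,5,11}. Remove smallest leaf 2, emit neighbor 6.
Step 3: leaves = {5,6,11}. Remove smallest leaf 5, emit neighbor 10.
Step 4: leaves = {6,10,11}. Remove smallest leaf 6, emit neighbor 8.
Step 5: leaves = {8,10,11}. Remove smallest leaf 8, emit neighbor 3.
Step 6: leaves = {3,10,11}. Remove smallest leaf 3, emit neighbor 4.
Step 7: leaves = {4,10,11}. Remove smallest leaf 4, emit neighbor 7.
Step 8: leaves = {7,10,11}. Remove smallest leaf 7, emit neighbor 9.
Step 9: leaves = {10,11}. Remove smallest leaf 10, emit neighbor 9.
Done: 2 vertices remain (9, 11). Sequence = [4 6 10 8 3 4 7 9 9]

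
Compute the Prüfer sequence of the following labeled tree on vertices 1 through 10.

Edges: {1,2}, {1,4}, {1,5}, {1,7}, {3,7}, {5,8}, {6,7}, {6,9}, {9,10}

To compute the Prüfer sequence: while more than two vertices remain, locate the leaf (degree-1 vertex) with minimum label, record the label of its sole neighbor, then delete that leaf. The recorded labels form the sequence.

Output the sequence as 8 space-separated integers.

Step 1: leaves = {2,3,4,8,10}. Remove smallest leaf 2, emit neighbor 1.
Step 2: leaves = {3,4,8,10}. Remove smallest leaf 3, emit neighbor 7.
Step 3: leaves = {4,8,10}. Remove smallest leaf 4, emit neighbor 1.
Step 4: leaves = {8,10}. Remove smallest leaf 8, emit neighbor 5.
Step 5: leaves = {5,10}. Remove smallest leaf 5, emit neighbor 1.
Step 6: leaves = {1,10}. Remove smallest leaf 1, emit neighbor 7.
Step 7: leaves = {7,10}. Remove smallest leaf 7, emit neighbor 6.
Step 8: leaves = {6,10}. Remove smallest leaf 6, emit neighbor 9.
Done: 2 vertices remain (9, 10). Sequence = [1 7 1 5 1 7 6 9]

Answer: 1 7 1 5 1 7 6 9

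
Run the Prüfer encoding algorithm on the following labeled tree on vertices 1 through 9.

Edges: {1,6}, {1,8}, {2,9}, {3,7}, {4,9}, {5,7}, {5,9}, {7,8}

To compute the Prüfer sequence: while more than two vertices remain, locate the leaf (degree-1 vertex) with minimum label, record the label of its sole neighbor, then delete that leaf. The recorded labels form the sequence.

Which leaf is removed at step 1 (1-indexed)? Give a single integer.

Answer: 2

Derivation:
Step 1: current leaves = {2,3,4,6}. Remove leaf 2 (neighbor: 9).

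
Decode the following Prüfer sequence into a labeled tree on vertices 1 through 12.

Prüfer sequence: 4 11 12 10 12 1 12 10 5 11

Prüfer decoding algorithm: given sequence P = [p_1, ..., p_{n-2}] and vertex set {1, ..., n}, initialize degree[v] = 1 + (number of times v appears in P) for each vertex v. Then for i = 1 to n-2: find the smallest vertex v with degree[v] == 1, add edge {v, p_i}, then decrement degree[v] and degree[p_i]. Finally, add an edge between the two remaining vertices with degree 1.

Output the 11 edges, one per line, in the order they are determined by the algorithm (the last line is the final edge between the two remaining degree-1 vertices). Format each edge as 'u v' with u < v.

Answer: 2 4
3 11
4 12
6 10
7 12
1 8
1 12
9 10
5 10
5 11
11 12

Derivation:
Initial degrees: {1:2, 2:1, 3:1, 4:2, 5:2, 6:1, 7:1, 8:1, 9:1, 10:3, 11:3, 12:4}
Step 1: smallest deg-1 vertex = 2, p_1 = 4. Add edge {2,4}. Now deg[2]=0, deg[4]=1.
Step 2: smallest deg-1 vertex = 3, p_2 = 11. Add edge {3,11}. Now deg[3]=0, deg[11]=2.
Step 3: smallest deg-1 vertex = 4, p_3 = 12. Add edge {4,12}. Now deg[4]=0, deg[12]=3.
Step 4: smallest deg-1 vertex = 6, p_4 = 10. Add edge {6,10}. Now deg[6]=0, deg[10]=2.
Step 5: smallest deg-1 vertex = 7, p_5 = 12. Add edge {7,12}. Now deg[7]=0, deg[12]=2.
Step 6: smallest deg-1 vertex = 8, p_6 = 1. Add edge {1,8}. Now deg[8]=0, deg[1]=1.
Step 7: smallest deg-1 vertex = 1, p_7 = 12. Add edge {1,12}. Now deg[1]=0, deg[12]=1.
Step 8: smallest deg-1 vertex = 9, p_8 = 10. Add edge {9,10}. Now deg[9]=0, deg[10]=1.
Step 9: smallest deg-1 vertex = 10, p_9 = 5. Add edge {5,10}. Now deg[10]=0, deg[5]=1.
Step 10: smallest deg-1 vertex = 5, p_10 = 11. Add edge {5,11}. Now deg[5]=0, deg[11]=1.
Final: two remaining deg-1 vertices are 11, 12. Add edge {11,12}.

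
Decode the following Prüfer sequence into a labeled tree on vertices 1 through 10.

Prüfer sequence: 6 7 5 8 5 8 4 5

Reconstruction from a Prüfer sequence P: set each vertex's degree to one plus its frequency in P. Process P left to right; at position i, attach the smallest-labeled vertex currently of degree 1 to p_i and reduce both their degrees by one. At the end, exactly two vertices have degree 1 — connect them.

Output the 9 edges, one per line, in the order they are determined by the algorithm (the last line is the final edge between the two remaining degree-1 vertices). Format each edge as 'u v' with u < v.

Initial degrees: {1:1, 2:1, 3:1, 4:2, 5:4, 6:2, 7:2, 8:3, 9:1, 10:1}
Step 1: smallest deg-1 vertex = 1, p_1 = 6. Add edge {1,6}. Now deg[1]=0, deg[6]=1.
Step 2: smallest deg-1 vertex = 2, p_2 = 7. Add edge {2,7}. Now deg[2]=0, deg[7]=1.
Step 3: smallest deg-1 vertex = 3, p_3 = 5. Add edge {3,5}. Now deg[3]=0, deg[5]=3.
Step 4: smallest deg-1 vertex = 6, p_4 = 8. Add edge {6,8}. Now deg[6]=0, deg[8]=2.
Step 5: smallest deg-1 vertex = 7, p_5 = 5. Add edge {5,7}. Now deg[7]=0, deg[5]=2.
Step 6: smallest deg-1 vertex = 9, p_6 = 8. Add edge {8,9}. Now deg[9]=0, deg[8]=1.
Step 7: smallest deg-1 vertex = 8, p_7 = 4. Add edge {4,8}. Now deg[8]=0, deg[4]=1.
Step 8: smallest deg-1 vertex = 4, p_8 = 5. Add edge {4,5}. Now deg[4]=0, deg[5]=1.
Final: two remaining deg-1 vertices are 5, 10. Add edge {5,10}.

Answer: 1 6
2 7
3 5
6 8
5 7
8 9
4 8
4 5
5 10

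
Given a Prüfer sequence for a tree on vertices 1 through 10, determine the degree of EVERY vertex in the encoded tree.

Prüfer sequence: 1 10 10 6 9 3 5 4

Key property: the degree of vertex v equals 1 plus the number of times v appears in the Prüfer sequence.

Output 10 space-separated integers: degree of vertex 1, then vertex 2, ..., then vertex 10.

p_1 = 1: count[1] becomes 1
p_2 = 10: count[10] becomes 1
p_3 = 10: count[10] becomes 2
p_4 = 6: count[6] becomes 1
p_5 = 9: count[9] becomes 1
p_6 = 3: count[3] becomes 1
p_7 = 5: count[5] becomes 1
p_8 = 4: count[4] becomes 1
Degrees (1 + count): deg[1]=1+1=2, deg[2]=1+0=1, deg[3]=1+1=2, deg[4]=1+1=2, deg[5]=1+1=2, deg[6]=1+1=2, deg[7]=1+0=1, deg[8]=1+0=1, deg[9]=1+1=2, deg[10]=1+2=3

Answer: 2 1 2 2 2 2 1 1 2 3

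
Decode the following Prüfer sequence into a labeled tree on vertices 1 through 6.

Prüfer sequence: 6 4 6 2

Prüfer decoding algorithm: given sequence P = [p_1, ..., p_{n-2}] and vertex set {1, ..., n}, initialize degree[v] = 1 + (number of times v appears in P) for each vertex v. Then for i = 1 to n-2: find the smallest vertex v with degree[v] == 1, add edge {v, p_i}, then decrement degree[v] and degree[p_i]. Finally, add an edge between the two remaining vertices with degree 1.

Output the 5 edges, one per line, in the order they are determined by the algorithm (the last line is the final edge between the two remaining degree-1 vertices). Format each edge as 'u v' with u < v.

Initial degrees: {1:1, 2:2, 3:1, 4:2, 5:1, 6:3}
Step 1: smallest deg-1 vertex = 1, p_1 = 6. Add edge {1,6}. Now deg[1]=0, deg[6]=2.
Step 2: smallest deg-1 vertex = 3, p_2 = 4. Add edge {3,4}. Now deg[3]=0, deg[4]=1.
Step 3: smallest deg-1 vertex = 4, p_3 = 6. Add edge {4,6}. Now deg[4]=0, deg[6]=1.
Step 4: smallest deg-1 vertex = 5, p_4 = 2. Add edge {2,5}. Now deg[5]=0, deg[2]=1.
Final: two remaining deg-1 vertices are 2, 6. Add edge {2,6}.

Answer: 1 6
3 4
4 6
2 5
2 6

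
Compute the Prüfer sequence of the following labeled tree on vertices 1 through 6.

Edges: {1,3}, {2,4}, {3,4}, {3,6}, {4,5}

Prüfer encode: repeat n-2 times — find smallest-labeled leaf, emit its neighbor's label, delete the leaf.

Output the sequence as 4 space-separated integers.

Answer: 3 4 4 3

Derivation:
Step 1: leaves = {1,2,5,6}. Remove smallest leaf 1, emit neighbor 3.
Step 2: leaves = {2,5,6}. Remove smallest leaf 2, emit neighbor 4.
Step 3: leaves = {5,6}. Remove smallest leaf 5, emit neighbor 4.
Step 4: leaves = {4,6}. Remove smallest leaf 4, emit neighbor 3.
Done: 2 vertices remain (3, 6). Sequence = [3 4 4 3]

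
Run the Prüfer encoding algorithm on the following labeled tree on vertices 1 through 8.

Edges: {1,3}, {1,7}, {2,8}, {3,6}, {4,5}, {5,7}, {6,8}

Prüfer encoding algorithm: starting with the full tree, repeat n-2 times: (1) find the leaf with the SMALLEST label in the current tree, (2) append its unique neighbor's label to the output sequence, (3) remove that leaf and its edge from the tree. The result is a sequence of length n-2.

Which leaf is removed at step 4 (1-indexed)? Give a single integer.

Answer: 7

Derivation:
Step 1: current leaves = {2,4}. Remove leaf 2 (neighbor: 8).
Step 2: current leaves = {4,8}. Remove leaf 4 (neighbor: 5).
Step 3: current leaves = {5,8}. Remove leaf 5 (neighbor: 7).
Step 4: current leaves = {7,8}. Remove leaf 7 (neighbor: 1).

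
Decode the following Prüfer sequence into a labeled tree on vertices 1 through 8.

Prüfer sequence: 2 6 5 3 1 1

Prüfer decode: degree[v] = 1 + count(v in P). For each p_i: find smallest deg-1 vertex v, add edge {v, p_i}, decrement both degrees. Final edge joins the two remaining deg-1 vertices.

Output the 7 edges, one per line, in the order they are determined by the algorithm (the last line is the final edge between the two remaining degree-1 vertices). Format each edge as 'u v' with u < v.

Initial degrees: {1:3, 2:2, 3:2, 4:1, 5:2, 6:2, 7:1, 8:1}
Step 1: smallest deg-1 vertex = 4, p_1 = 2. Add edge {2,4}. Now deg[4]=0, deg[2]=1.
Step 2: smallest deg-1 vertex = 2, p_2 = 6. Add edge {2,6}. Now deg[2]=0, deg[6]=1.
Step 3: smallest deg-1 vertex = 6, p_3 = 5. Add edge {5,6}. Now deg[6]=0, deg[5]=1.
Step 4: smallest deg-1 vertex = 5, p_4 = 3. Add edge {3,5}. Now deg[5]=0, deg[3]=1.
Step 5: smallest deg-1 vertex = 3, p_5 = 1. Add edge {1,3}. Now deg[3]=0, deg[1]=2.
Step 6: smallest deg-1 vertex = 7, p_6 = 1. Add edge {1,7}. Now deg[7]=0, deg[1]=1.
Final: two remaining deg-1 vertices are 1, 8. Add edge {1,8}.

Answer: 2 4
2 6
5 6
3 5
1 3
1 7
1 8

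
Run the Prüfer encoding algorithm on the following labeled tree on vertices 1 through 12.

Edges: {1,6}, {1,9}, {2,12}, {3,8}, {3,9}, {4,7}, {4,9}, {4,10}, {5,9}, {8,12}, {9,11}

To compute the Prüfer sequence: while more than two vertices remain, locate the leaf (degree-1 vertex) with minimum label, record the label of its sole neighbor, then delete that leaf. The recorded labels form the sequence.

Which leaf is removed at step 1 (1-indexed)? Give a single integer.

Step 1: current leaves = {2,5,6,7,10,11}. Remove leaf 2 (neighbor: 12).

Answer: 2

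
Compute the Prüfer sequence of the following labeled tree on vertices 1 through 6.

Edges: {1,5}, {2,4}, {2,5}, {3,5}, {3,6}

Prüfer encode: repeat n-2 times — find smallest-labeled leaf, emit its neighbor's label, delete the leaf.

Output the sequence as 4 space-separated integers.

Answer: 5 2 5 3

Derivation:
Step 1: leaves = {1,4,6}. Remove smallest leaf 1, emit neighbor 5.
Step 2: leaves = {4,6}. Remove smallest leaf 4, emit neighbor 2.
Step 3: leaves = {2,6}. Remove smallest leaf 2, emit neighbor 5.
Step 4: leaves = {5,6}. Remove smallest leaf 5, emit neighbor 3.
Done: 2 vertices remain (3, 6). Sequence = [5 2 5 3]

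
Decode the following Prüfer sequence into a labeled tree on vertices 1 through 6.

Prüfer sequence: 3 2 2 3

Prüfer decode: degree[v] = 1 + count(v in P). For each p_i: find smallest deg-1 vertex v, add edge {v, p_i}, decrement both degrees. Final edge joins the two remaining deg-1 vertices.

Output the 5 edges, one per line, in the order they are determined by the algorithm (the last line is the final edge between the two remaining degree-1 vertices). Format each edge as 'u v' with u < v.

Answer: 1 3
2 4
2 5
2 3
3 6

Derivation:
Initial degrees: {1:1, 2:3, 3:3, 4:1, 5:1, 6:1}
Step 1: smallest deg-1 vertex = 1, p_1 = 3. Add edge {1,3}. Now deg[1]=0, deg[3]=2.
Step 2: smallest deg-1 vertex = 4, p_2 = 2. Add edge {2,4}. Now deg[4]=0, deg[2]=2.
Step 3: smallest deg-1 vertex = 5, p_3 = 2. Add edge {2,5}. Now deg[5]=0, deg[2]=1.
Step 4: smallest deg-1 vertex = 2, p_4 = 3. Add edge {2,3}. Now deg[2]=0, deg[3]=1.
Final: two remaining deg-1 vertices are 3, 6. Add edge {3,6}.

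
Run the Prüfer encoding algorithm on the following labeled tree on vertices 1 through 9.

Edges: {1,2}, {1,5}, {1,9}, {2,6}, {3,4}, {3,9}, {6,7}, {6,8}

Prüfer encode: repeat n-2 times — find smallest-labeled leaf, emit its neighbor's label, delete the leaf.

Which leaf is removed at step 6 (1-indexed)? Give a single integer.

Answer: 6

Derivation:
Step 1: current leaves = {4,5,7,8}. Remove leaf 4 (neighbor: 3).
Step 2: current leaves = {3,5,7,8}. Remove leaf 3 (neighbor: 9).
Step 3: current leaves = {5,7,8,9}. Remove leaf 5 (neighbor: 1).
Step 4: current leaves = {7,8,9}. Remove leaf 7 (neighbor: 6).
Step 5: current leaves = {8,9}. Remove leaf 8 (neighbor: 6).
Step 6: current leaves = {6,9}. Remove leaf 6 (neighbor: 2).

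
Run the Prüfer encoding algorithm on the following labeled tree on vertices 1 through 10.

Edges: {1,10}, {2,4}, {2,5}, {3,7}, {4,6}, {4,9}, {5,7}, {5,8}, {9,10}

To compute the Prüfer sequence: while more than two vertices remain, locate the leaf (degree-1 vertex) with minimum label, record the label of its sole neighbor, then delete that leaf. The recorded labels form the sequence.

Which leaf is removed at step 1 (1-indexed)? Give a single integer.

Answer: 1

Derivation:
Step 1: current leaves = {1,3,6,8}. Remove leaf 1 (neighbor: 10).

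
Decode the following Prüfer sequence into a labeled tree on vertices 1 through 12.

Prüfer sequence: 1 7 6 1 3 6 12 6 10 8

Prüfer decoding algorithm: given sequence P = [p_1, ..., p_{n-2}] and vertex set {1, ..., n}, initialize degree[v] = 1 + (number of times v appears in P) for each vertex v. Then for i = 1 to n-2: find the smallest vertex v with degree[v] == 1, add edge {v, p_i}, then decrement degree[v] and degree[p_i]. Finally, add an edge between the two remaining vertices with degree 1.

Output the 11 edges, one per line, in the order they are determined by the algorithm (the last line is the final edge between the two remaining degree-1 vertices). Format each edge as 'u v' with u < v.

Initial degrees: {1:3, 2:1, 3:2, 4:1, 5:1, 6:4, 7:2, 8:2, 9:1, 10:2, 11:1, 12:2}
Step 1: smallest deg-1 vertex = 2, p_1 = 1. Add edge {1,2}. Now deg[2]=0, deg[1]=2.
Step 2: smallest deg-1 vertex = 4, p_2 = 7. Add edge {4,7}. Now deg[4]=0, deg[7]=1.
Step 3: smallest deg-1 vertex = 5, p_3 = 6. Add edge {5,6}. Now deg[5]=0, deg[6]=3.
Step 4: smallest deg-1 vertex = 7, p_4 = 1. Add edge {1,7}. Now deg[7]=0, deg[1]=1.
Step 5: smallest deg-1 vertex = 1, p_5 = 3. Add edge {1,3}. Now deg[1]=0, deg[3]=1.
Step 6: smallest deg-1 vertex = 3, p_6 = 6. Add edge {3,6}. Now deg[3]=0, deg[6]=2.
Step 7: smallest deg-1 vertex = 9, p_7 = 12. Add edge {9,12}. Now deg[9]=0, deg[12]=1.
Step 8: smallest deg-1 vertex = 11, p_8 = 6. Add edge {6,11}. Now deg[11]=0, deg[6]=1.
Step 9: smallest deg-1 vertex = 6, p_9 = 10. Add edge {6,10}. Now deg[6]=0, deg[10]=1.
Step 10: smallest deg-1 vertex = 10, p_10 = 8. Add edge {8,10}. Now deg[10]=0, deg[8]=1.
Final: two remaining deg-1 vertices are 8, 12. Add edge {8,12}.

Answer: 1 2
4 7
5 6
1 7
1 3
3 6
9 12
6 11
6 10
8 10
8 12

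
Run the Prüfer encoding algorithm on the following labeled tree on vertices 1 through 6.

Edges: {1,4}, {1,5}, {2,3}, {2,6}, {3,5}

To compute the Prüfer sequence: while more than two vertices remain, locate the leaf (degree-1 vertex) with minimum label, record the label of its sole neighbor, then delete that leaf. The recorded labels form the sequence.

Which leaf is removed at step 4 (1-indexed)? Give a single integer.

Step 1: current leaves = {4,6}. Remove leaf 4 (neighbor: 1).
Step 2: current leaves = {1,6}. Remove leaf 1 (neighbor: 5).
Step 3: current leaves = {5,6}. Remove leaf 5 (neighbor: 3).
Step 4: current leaves = {3,6}. Remove leaf 3 (neighbor: 2).

Answer: 3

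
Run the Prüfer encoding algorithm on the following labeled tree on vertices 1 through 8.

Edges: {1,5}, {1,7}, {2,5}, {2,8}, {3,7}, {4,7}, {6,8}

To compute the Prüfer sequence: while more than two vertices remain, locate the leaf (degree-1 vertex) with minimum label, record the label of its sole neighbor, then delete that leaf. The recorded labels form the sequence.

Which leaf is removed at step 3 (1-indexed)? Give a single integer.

Step 1: current leaves = {3,4,6}. Remove leaf 3 (neighbor: 7).
Step 2: current leaves = {4,6}. Remove leaf 4 (neighbor: 7).
Step 3: current leaves = {6,7}. Remove leaf 6 (neighbor: 8).

Answer: 6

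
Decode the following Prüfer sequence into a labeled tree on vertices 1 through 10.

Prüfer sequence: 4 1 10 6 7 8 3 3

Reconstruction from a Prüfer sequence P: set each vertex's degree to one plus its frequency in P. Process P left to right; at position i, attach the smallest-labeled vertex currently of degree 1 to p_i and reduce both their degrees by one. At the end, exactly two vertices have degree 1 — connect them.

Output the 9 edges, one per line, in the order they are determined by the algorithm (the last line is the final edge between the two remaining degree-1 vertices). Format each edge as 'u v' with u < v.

Initial degrees: {1:2, 2:1, 3:3, 4:2, 5:1, 6:2, 7:2, 8:2, 9:1, 10:2}
Step 1: smallest deg-1 vertex = 2, p_1 = 4. Add edge {2,4}. Now deg[2]=0, deg[4]=1.
Step 2: smallest deg-1 vertex = 4, p_2 = 1. Add edge {1,4}. Now deg[4]=0, deg[1]=1.
Step 3: smallest deg-1 vertex = 1, p_3 = 10. Add edge {1,10}. Now deg[1]=0, deg[10]=1.
Step 4: smallest deg-1 vertex = 5, p_4 = 6. Add edge {5,6}. Now deg[5]=0, deg[6]=1.
Step 5: smallest deg-1 vertex = 6, p_5 = 7. Add edge {6,7}. Now deg[6]=0, deg[7]=1.
Step 6: smallest deg-1 vertex = 7, p_6 = 8. Add edge {7,8}. Now deg[7]=0, deg[8]=1.
Step 7: smallest deg-1 vertex = 8, p_7 = 3. Add edge {3,8}. Now deg[8]=0, deg[3]=2.
Step 8: smallest deg-1 vertex = 9, p_8 = 3. Add edge {3,9}. Now deg[9]=0, deg[3]=1.
Final: two remaining deg-1 vertices are 3, 10. Add edge {3,10}.

Answer: 2 4
1 4
1 10
5 6
6 7
7 8
3 8
3 9
3 10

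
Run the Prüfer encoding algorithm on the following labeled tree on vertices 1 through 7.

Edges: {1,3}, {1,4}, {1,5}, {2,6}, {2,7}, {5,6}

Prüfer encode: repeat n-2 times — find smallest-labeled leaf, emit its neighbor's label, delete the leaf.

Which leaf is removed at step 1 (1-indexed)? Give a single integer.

Answer: 3

Derivation:
Step 1: current leaves = {3,4,7}. Remove leaf 3 (neighbor: 1).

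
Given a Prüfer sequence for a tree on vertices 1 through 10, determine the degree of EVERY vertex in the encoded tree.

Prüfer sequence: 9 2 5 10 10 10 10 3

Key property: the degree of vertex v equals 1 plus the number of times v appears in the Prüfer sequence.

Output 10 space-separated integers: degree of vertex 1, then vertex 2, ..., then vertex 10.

p_1 = 9: count[9] becomes 1
p_2 = 2: count[2] becomes 1
p_3 = 5: count[5] becomes 1
p_4 = 10: count[10] becomes 1
p_5 = 10: count[10] becomes 2
p_6 = 10: count[10] becomes 3
p_7 = 10: count[10] becomes 4
p_8 = 3: count[3] becomes 1
Degrees (1 + count): deg[1]=1+0=1, deg[2]=1+1=2, deg[3]=1+1=2, deg[4]=1+0=1, deg[5]=1+1=2, deg[6]=1+0=1, deg[7]=1+0=1, deg[8]=1+0=1, deg[9]=1+1=2, deg[10]=1+4=5

Answer: 1 2 2 1 2 1 1 1 2 5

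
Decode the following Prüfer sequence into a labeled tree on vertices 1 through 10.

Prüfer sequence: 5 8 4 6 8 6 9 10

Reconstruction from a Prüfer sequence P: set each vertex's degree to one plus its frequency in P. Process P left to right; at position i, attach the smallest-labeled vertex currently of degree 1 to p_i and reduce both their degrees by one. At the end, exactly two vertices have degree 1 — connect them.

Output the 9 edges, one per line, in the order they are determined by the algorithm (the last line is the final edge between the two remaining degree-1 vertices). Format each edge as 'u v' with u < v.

Answer: 1 5
2 8
3 4
4 6
5 8
6 7
6 9
8 10
9 10

Derivation:
Initial degrees: {1:1, 2:1, 3:1, 4:2, 5:2, 6:3, 7:1, 8:3, 9:2, 10:2}
Step 1: smallest deg-1 vertex = 1, p_1 = 5. Add edge {1,5}. Now deg[1]=0, deg[5]=1.
Step 2: smallest deg-1 vertex = 2, p_2 = 8. Add edge {2,8}. Now deg[2]=0, deg[8]=2.
Step 3: smallest deg-1 vertex = 3, p_3 = 4. Add edge {3,4}. Now deg[3]=0, deg[4]=1.
Step 4: smallest deg-1 vertex = 4, p_4 = 6. Add edge {4,6}. Now deg[4]=0, deg[6]=2.
Step 5: smallest deg-1 vertex = 5, p_5 = 8. Add edge {5,8}. Now deg[5]=0, deg[8]=1.
Step 6: smallest deg-1 vertex = 7, p_6 = 6. Add edge {6,7}. Now deg[7]=0, deg[6]=1.
Step 7: smallest deg-1 vertex = 6, p_7 = 9. Add edge {6,9}. Now deg[6]=0, deg[9]=1.
Step 8: smallest deg-1 vertex = 8, p_8 = 10. Add edge {8,10}. Now deg[8]=0, deg[10]=1.
Final: two remaining deg-1 vertices are 9, 10. Add edge {9,10}.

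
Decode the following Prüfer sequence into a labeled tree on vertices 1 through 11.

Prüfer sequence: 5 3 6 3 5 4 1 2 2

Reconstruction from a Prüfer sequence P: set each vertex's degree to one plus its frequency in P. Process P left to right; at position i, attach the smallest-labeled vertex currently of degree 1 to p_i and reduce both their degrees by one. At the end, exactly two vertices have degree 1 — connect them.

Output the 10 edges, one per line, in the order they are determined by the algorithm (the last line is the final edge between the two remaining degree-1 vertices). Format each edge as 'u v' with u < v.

Initial degrees: {1:2, 2:3, 3:3, 4:2, 5:3, 6:2, 7:1, 8:1, 9:1, 10:1, 11:1}
Step 1: smallest deg-1 vertex = 7, p_1 = 5. Add edge {5,7}. Now deg[7]=0, deg[5]=2.
Step 2: smallest deg-1 vertex = 8, p_2 = 3. Add edge {3,8}. Now deg[8]=0, deg[3]=2.
Step 3: smallest deg-1 vertex = 9, p_3 = 6. Add edge {6,9}. Now deg[9]=0, deg[6]=1.
Step 4: smallest deg-1 vertex = 6, p_4 = 3. Add edge {3,6}. Now deg[6]=0, deg[3]=1.
Step 5: smallest deg-1 vertex = 3, p_5 = 5. Add edge {3,5}. Now deg[3]=0, deg[5]=1.
Step 6: smallest deg-1 vertex = 5, p_6 = 4. Add edge {4,5}. Now deg[5]=0, deg[4]=1.
Step 7: smallest deg-1 vertex = 4, p_7 = 1. Add edge {1,4}. Now deg[4]=0, deg[1]=1.
Step 8: smallest deg-1 vertex = 1, p_8 = 2. Add edge {1,2}. Now deg[1]=0, deg[2]=2.
Step 9: smallest deg-1 vertex = 10, p_9 = 2. Add edge {2,10}. Now deg[10]=0, deg[2]=1.
Final: two remaining deg-1 vertices are 2, 11. Add edge {2,11}.

Answer: 5 7
3 8
6 9
3 6
3 5
4 5
1 4
1 2
2 10
2 11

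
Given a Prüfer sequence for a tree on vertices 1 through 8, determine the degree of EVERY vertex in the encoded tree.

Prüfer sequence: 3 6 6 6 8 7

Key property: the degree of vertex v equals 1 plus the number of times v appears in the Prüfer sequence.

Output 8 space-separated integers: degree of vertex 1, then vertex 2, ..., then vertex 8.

Answer: 1 1 2 1 1 4 2 2

Derivation:
p_1 = 3: count[3] becomes 1
p_2 = 6: count[6] becomes 1
p_3 = 6: count[6] becomes 2
p_4 = 6: count[6] becomes 3
p_5 = 8: count[8] becomes 1
p_6 = 7: count[7] becomes 1
Degrees (1 + count): deg[1]=1+0=1, deg[2]=1+0=1, deg[3]=1+1=2, deg[4]=1+0=1, deg[5]=1+0=1, deg[6]=1+3=4, deg[7]=1+1=2, deg[8]=1+1=2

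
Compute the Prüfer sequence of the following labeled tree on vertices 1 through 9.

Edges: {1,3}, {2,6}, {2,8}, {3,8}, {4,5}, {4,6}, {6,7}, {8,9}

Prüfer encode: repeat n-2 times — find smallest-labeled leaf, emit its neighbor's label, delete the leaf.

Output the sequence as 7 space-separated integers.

Step 1: leaves = {1,5,7,9}. Remove smallest leaf 1, emit neighbor 3.
Step 2: leaves = {3,5,7,9}. Remove smallest leaf 3, emit neighbor 8.
Step 3: leaves = {5,7,9}. Remove smallest leaf 5, emit neighbor 4.
Step 4: leaves = {4,7,9}. Remove smallest leaf 4, emit neighbor 6.
Step 5: leaves = {7,9}. Remove smallest leaf 7, emit neighbor 6.
Step 6: leaves = {6,9}. Remove smallest leaf 6, emit neighbor 2.
Step 7: leaves = {2,9}. Remove smallest leaf 2, emit neighbor 8.
Done: 2 vertices remain (8, 9). Sequence = [3 8 4 6 6 2 8]

Answer: 3 8 4 6 6 2 8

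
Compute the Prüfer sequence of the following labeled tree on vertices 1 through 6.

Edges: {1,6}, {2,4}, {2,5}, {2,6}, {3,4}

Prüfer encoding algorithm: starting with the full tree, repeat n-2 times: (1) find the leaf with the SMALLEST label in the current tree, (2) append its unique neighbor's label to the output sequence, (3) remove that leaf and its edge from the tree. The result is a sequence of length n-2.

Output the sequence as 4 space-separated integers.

Step 1: leaves = {1,3,5}. Remove smallest leaf 1, emit neighbor 6.
Step 2: leaves = {3,5,6}. Remove smallest leaf 3, emit neighbor 4.
Step 3: leaves = {4,5,6}. Remove smallest leaf 4, emit neighbor 2.
Step 4: leaves = {5,6}. Remove smallest leaf 5, emit neighbor 2.
Done: 2 vertices remain (2, 6). Sequence = [6 4 2 2]

Answer: 6 4 2 2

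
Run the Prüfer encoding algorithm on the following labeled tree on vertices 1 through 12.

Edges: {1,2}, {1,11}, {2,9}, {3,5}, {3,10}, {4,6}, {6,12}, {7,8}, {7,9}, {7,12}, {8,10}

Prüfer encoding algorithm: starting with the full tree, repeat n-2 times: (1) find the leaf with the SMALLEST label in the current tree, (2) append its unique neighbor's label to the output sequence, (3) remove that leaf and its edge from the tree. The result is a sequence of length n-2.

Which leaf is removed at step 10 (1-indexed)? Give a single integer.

Step 1: current leaves = {4,5,11}. Remove leaf 4 (neighbor: 6).
Step 2: current leaves = {5,6,11}. Remove leaf 5 (neighbor: 3).
Step 3: current leaves = {3,6,11}. Remove leaf 3 (neighbor: 10).
Step 4: current leaves = {6,10,11}. Remove leaf 6 (neighbor: 12).
Step 5: current leaves = {10,11,12}. Remove leaf 10 (neighbor: 8).
Step 6: current leaves = {8,11,12}. Remove leaf 8 (neighbor: 7).
Step 7: current leaves = {11,12}. Remove leaf 11 (neighbor: 1).
Step 8: current leaves = {1,12}. Remove leaf 1 (neighbor: 2).
Step 9: current leaves = {2,12}. Remove leaf 2 (neighbor: 9).
Step 10: current leaves = {9,12}. Remove leaf 9 (neighbor: 7).

Answer: 9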